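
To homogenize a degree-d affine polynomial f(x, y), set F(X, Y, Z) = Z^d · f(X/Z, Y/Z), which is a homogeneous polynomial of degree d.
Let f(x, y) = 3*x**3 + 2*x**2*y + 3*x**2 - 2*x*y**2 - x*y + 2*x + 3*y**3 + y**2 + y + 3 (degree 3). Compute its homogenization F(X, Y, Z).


F(X, Y, Z) = 3*X**3 + 2*X**2*Y + 3*X**2*Z - 2*X*Y**2 - X*Y*Z + 2*X*Z**2 + 3*Y**3 + Y**2*Z + Y*Z**2 + 3*Z**3

deg(f) = 3.
Substitute x = X/Z, y = Y/Z into f, then multiply by Z^3.
  monomial 3·x^3·y^0 ↦ 3·X^3·Y^0·Z^0.
  monomial 2·x^2·y^1 ↦ 2·X^2·Y^1·Z^0.
  monomial 3·x^2·y^0 ↦ 3·X^2·Y^0·Z^1.
  monomial -2·x^1·y^2 ↦ -2·X^1·Y^2·Z^0.
  monomial -1·x^1·y^1 ↦ -1·X^1·Y^1·Z^1.
  monomial 2·x^1·y^0 ↦ 2·X^1·Y^0·Z^2.
  monomial 3·x^0·y^3 ↦ 3·X^0·Y^3·Z^0.
  monomial 1·x^0·y^2 ↦ 1·X^0·Y^2·Z^1.
  monomial 1·x^0·y^1 ↦ 1·X^0·Y^1·Z^2.
  monomial 3·x^0·y^0 ↦ 3·X^0·Y^0·Z^3.
Collecting: F(X, Y, Z) = 3*X**3 + 2*X**2*Y + 3*X**2*Z - 2*X*Y**2 - X*Y*Z + 2*X*Z**2 + 3*Y**3 + Y**2*Z + Y*Z**2 + 3*Z**3.


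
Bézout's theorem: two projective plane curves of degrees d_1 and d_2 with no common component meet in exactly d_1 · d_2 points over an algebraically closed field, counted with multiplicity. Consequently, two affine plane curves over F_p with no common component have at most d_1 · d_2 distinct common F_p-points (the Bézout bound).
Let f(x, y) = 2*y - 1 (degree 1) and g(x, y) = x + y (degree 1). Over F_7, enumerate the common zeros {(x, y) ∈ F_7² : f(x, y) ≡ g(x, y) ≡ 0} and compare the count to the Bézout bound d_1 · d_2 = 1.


Common zeros: {(3, 4)}; count = 1; Bézout bound = 1.

deg(f) = 1, deg(g) = 1, so Bézout bound = 1.
Scan x ∈ F_7. For each x, list the y ∈ F_7 with f(x, y) ≡ 0 and those with g(x, y) ≡ 0 (mod 7); the common zeros in that column are the intersection.
  x = 0: f ≡ 0 at y ∈ {4}; g ≡ 0 at y ∈ {0}; common: ∅.
  x = 1: f ≡ 0 at y ∈ {4}; g ≡ 0 at y ∈ {6}; common: ∅.
  x = 2: f ≡ 0 at y ∈ {4}; g ≡ 0 at y ∈ {5}; common: ∅.
  x = 3: f ≡ 0 at y ∈ {4}; g ≡ 0 at y ∈ {4}; common: {4}.
  x = 4: f ≡ 0 at y ∈ {4}; g ≡ 0 at y ∈ {3}; common: ∅.
  x = 5: f ≡ 0 at y ∈ {4}; g ≡ 0 at y ∈ {2}; common: ∅.
  x = 6: f ≡ 0 at y ∈ {4}; g ≡ 0 at y ∈ {1}; common: ∅.
Collecting: common zeros = {(3, 4)}, so the count is 1.
Comparison with the Bézout bound: 1 ≤ 1 = deg(f)·deg(g), as expected for curves with no common component (the bound is attained).


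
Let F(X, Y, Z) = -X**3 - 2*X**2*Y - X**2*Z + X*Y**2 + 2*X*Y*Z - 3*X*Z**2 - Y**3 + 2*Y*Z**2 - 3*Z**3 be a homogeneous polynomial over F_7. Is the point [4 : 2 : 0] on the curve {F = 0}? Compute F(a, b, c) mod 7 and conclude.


F(4,2,0) ≡ 6 (mod 7); P is NOT on the curve.

Evaluate F(4, 2, 0) term-by-term (mod 7).
  -X**3 ↦ -1·64·1·1 = -64
  -2*X**2*Y ↦ -2·16·2·1 = -64
  -X**2*Z ↦ -1·16·1·0 = 0
  X*Y**2 ↦ 1·4·4·1 = 16
  2*X*Y*Z ↦ 2·4·2·0 = 0
  -3*X*Z**2 ↦ -3·4·1·0 = 0
  -Y**3 ↦ -1·1·8·1 = -8
  2*Y*Z**2 ↦ 2·1·2·0 = 0
  -3*Z**3 ↦ -3·1·1·0 = 0
Sum: F(4, 2, 0) = (-64) + (-64) + (0) + (16) + (0) + (0) + (-8) + (0) + (0) = -120.
Reducing mod 7: -120 ≡ 6 (mod 7).
Since F(a, b, c) ≡ 6 ≠ 0 (mod 7), P does NOT lie on the curve.


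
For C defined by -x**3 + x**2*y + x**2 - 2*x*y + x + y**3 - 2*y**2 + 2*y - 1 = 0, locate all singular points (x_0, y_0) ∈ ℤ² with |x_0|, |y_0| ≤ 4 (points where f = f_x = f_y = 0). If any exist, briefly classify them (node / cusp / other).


Singular points: {(1, 1)}; classification: node.

Compute partial derivatives:
  f_x = -3*x**2 + 2*x*y + 2*x - 2*y + 1.
  f_y = x**2 - 2*x + 3*y**2 - 4*y + 2.
Scan x_0 ∈ {−4, ..., 4}. For each x_0, f_y(x_0, y) is a polynomial in y; find its integer roots y ∈ {−4, ..., 4}, then test f_x and f at those candidates.
  x = -4: f_y(-4, y) = 3*y**2 - 4*y + 26; no integer root y with |y| ≤ 4.
  x = -3: f_y(-3, y) = 3*y**2 - 4*y + 17; no integer root y with |y| ≤ 4.
  x = -2: f_y(-2, y) = 3*y**2 - 4*y + 10; no integer root y with |y| ≤ 4.
  x = -1: f_y(-1, y) = 3*y**2 - 4*y + 5; no integer root y with |y| ≤ 4.
  x = 0: f_y(0, y) = 3*y**2 - 4*y + 2; no integer root y with |y| ≤ 4.
  x = 1: f_y(1, y) = 3*y**2 - 4*y + 1; vanishes at y ∈ {1}. (1, 1): f_x = 0, f = 0 — SINGULAR.
  x = 2: f_y(2, y) = 3*y**2 - 4*y + 2; no integer root y with |y| ≤ 4.
  x = 3: f_y(3, y) = 3*y**2 - 4*y + 5; no integer root y with |y| ≤ 4.
  x = 4: f_y(4, y) = 3*y**2 - 4*y + 10; no integer root y with |y| ≤ 4.
Only singular point on the grid: (1, 1).
Classify: substitute x = 1 + u, y = 1 + v and expand: f = -u**3 + u**2*v - u**2 + v**3 + v**2.
No constant or linear terms (consistent with a singular point). Quadratic part: -u**2 + v**2. Cubic part: -u**3 + u**2*v + v**3.
The quadratic part v**2 - u**2 = (v − u)(v + u) splits into two distinct linear factors, so there are two distinct tangent lines y − 1 = ±(x − 1) — this is a node (ordinary double point).
Classification: node.


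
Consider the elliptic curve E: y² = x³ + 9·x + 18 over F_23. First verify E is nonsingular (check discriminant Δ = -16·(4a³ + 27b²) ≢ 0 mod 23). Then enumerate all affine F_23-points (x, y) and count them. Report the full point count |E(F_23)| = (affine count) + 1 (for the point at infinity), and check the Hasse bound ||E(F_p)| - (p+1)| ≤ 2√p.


Affine points = {(0, 8), (0, 15), (3, 7), (3, 16), (4, 7), (4, 16), (5, 2), (5, 21), (6, 9), (6, 14), (8, 2), (8, 21), (9, 0), (10, 2), (10, 21), (13, 3), (13, 20), (14, 6), (14, 17), (15, 3), (15, 20), (16, 7), (16, 16), (17, 1), (17, 22), (18, 3), (18, 20), (22, 10), (22, 13)}; affine count = 29; |E(F_23)| = 30.

Discriminant check: Δ ∝ 4a³ + 27b² = 4·9³ + 27·18² = 4·729 + 27·324 ≡ 3 (mod 23). Nonzero ⇒ E is nonsingular.
For each x ∈ F_23, compute rhs = x³ + 9·x + 18 mod 23, then count y ∈ F_23 with y² ≡ rhs.
  x = 0: rhs = 18, matching y values: 8, 15 (2 points).
  x = 1: rhs = 5, matching y values: none (0 points).
  x = 2: rhs = 21, matching y values: none (0 points).
  x = 3: rhs = 3, matching y values: 7, 16 (2 points).
  x = 4: rhs = 3, matching y values: 7, 16 (2 points).
  x = 5: rhs = 4, matching y values: 2, 21 (2 points).
  x = 6: rhs = 12, matching y values: 9, 14 (2 points).
  x = 7: rhs = 10, matching y values: none (0 points).
  x = 8: rhs = 4, matching y values: 2, 21 (2 points).
  x = 9: rhs = 0, matching y values: 0 (1 points).
  x = 10: rhs = 4, matching y values: 2, 21 (2 points).
  x = 11: rhs = 22, matching y values: none (0 points).
  x = 12: rhs = 14, matching y values: none (0 points).
  x = 13: rhs = 9, matching y values: 3, 20 (2 points).
  x = 14: rhs = 13, matching y values: 6, 17 (2 points).
  x = 15: rhs = 9, matching y values: 3, 20 (2 points).
  x = 16: rhs = 3, matching y values: 7, 16 (2 points).
  x = 17: rhs = 1, matching y values: 1, 22 (2 points).
  x = 18: rhs = 9, matching y values: 3, 20 (2 points).
  x = 19: rhs = 10, matching y values: none (0 points).
  x = 20: rhs = 10, matching y values: none (0 points).
  x = 21: rhs = 15, matching y values: none (0 points).
  x = 22: rhs = 8, matching y values: 10, 13 (2 points).
Total affine count: 29.
Full point count |E(F_23)| = 29 + 1 = 30.
Hasse bound: |30 − (23+1)| = |6| = 6 ≤ 2√23 ≈ 9.5917 ✓.


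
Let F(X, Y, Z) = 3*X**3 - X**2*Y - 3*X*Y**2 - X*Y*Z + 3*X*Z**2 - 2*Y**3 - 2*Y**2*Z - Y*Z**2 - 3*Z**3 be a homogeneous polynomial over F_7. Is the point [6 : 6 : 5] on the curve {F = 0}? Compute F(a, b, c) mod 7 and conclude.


F(6,6,5) ≡ 4 (mod 7); P is NOT on the curve.

Evaluate F(6, 6, 5) term-by-term (mod 7).
  3*X**3 ↦ 3·216·1·1 = 648
  -X**2*Y ↦ -1·36·6·1 = -216
  -3*X*Y**2 ↦ -3·6·36·1 = -648
  -X*Y*Z ↦ -1·6·6·5 = -180
  3*X*Z**2 ↦ 3·6·1·25 = 450
  -2*Y**3 ↦ -2·1·216·1 = -432
  -2*Y**2*Z ↦ -2·1·36·5 = -360
  -Y*Z**2 ↦ -1·1·6·25 = -150
  -3*Z**3 ↦ -3·1·1·125 = -375
Sum: F(6, 6, 5) = (648) + (-216) + (-648) + (-180) + (450) + (-432) + (-360) + (-150) + (-375) = -1263.
Reducing mod 7: -1263 ≡ 4 (mod 7).
Since F(a, b, c) ≡ 4 ≠ 0 (mod 7), P does NOT lie on the curve.


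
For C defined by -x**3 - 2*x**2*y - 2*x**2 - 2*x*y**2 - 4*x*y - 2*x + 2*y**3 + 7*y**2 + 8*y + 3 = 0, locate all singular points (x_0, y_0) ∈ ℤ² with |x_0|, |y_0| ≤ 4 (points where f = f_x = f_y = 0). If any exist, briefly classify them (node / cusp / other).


Singular points: {(0, -1)}; classification: cusp.

Compute partial derivatives:
  f_x = -3*x**2 - 4*x*y - 4*x - 2*y**2 - 4*y - 2.
  f_y = -2*x**2 - 4*x*y - 4*x + 6*y**2 + 14*y + 8.
Scan x_0 ∈ {−4, ..., 4}. For each x_0, f_y(x_0, y) is a polynomial in y; find its integer roots y ∈ {−4, ..., 4}, then test f_x and f at those candidates.
  x = -4: f_y(-4, y) = 6*y**2 + 30*y - 8; no integer root y with |y| ≤ 4.
  x = -3: f_y(-3, y) = 6*y**2 + 26*y + 2; no integer root y with |y| ≤ 4.
  x = -2: f_y(-2, y) = 6*y**2 + 22*y + 8; no integer root y with |y| ≤ 4.
  x = -1: f_y(-1, y) = 6*y**2 + 18*y + 10; no integer root y with |y| ≤ 4.
  x = 0: f_y(0, y) = 6*y**2 + 14*y + 8; vanishes at y ∈ {-1}. (0, -1): f_x = 0, f = 0 — SINGULAR.
  x = 1: f_y(1, y) = 6*y**2 + 10*y + 2; no integer root y with |y| ≤ 4.
  x = 2: f_y(2, y) = 6*y**2 + 6*y - 8; no integer root y with |y| ≤ 4.
  x = 3: f_y(3, y) = 6*y**2 + 2*y - 22; no integer root y with |y| ≤ 4.
  x = 4: f_y(4, y) = 6*y**2 - 2*y - 40; no integer root y with |y| ≤ 4.
Only singular point on the grid: (0, -1).
Classify: substitute x = 0 + u, y = -1 + v and expand: f = -u**3 - 2*u**2*v - 2*u*v**2 + 2*v**3 + v**2.
No constant or linear terms (consistent with a singular point). Quadratic part: v**2. Cubic part: -u**3 - 2*u**2*v - 2*u*v**2 + 2*v**3.
The quadratic part v**2 is a perfect square, so there is a single (double) tangent line v = 0, i.e. y = -1. Restricting the cubic part to that line (v = 0) leaves -u**3 ≠ 0, so f is not divisible by v and the branch is v² ≈ u**3 to lowest order — this is a cusp.
Classification: cusp.


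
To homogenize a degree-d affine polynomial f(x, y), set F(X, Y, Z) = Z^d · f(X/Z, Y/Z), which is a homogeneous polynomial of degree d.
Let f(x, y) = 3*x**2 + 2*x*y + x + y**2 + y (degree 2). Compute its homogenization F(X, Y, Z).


F(X, Y, Z) = 3*X**2 + 2*X*Y + X*Z + Y**2 + Y*Z

deg(f) = 2.
Substitute x = X/Z, y = Y/Z into f, then multiply by Z^2.
  monomial 3·x^2·y^0 ↦ 3·X^2·Y^0·Z^0.
  monomial 2·x^1·y^1 ↦ 2·X^1·Y^1·Z^0.
  monomial 1·x^1·y^0 ↦ 1·X^1·Y^0·Z^1.
  monomial 1·x^0·y^2 ↦ 1·X^0·Y^2·Z^0.
  monomial 1·x^0·y^1 ↦ 1·X^0·Y^1·Z^1.
Collecting: F(X, Y, Z) = 3*X**2 + 2*X*Y + X*Z + Y**2 + Y*Z.


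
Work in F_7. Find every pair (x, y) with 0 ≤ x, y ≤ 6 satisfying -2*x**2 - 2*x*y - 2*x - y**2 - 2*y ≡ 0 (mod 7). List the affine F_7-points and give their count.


Affine F_7-points: {(0, 0), (0, 5), (1, 5), (2, 2), (2, 6), (5, 3), (5, 6), (6, 0)}; count = 8.

For each of the 49 pairs (x, y) ∈ F_7², evaluate f(x, y) mod 7. Record the zeros.
  x = 0: [0↦0, 1↦4, 2↦6, 3↦6, 4↦4, 5↦0, 6↦1]  zeros at y ∈ {0, 5}
  x = 1: [0↦3, 1↦5, 2↦5, 3↦3, 4↦6, 5↦0, 6↦6]  zeros at y ∈ {5}
  x = 2: [0↦2, 1↦2, 2↦0, 3↦3, 4↦4, 5↦3, 6↦0]  zeros at y ∈ {2, 6}
  x = 3: [0↦4, 1↦2, 2↦5, 3↦6, 4↦5, 5↦2, 6↦4]  zeros at y ∈ ∅
  x = 4: [0↦2, 1↦5, 2↦6, 3↦5, 4↦2, 5↦4, 6↦4]  zeros at y ∈ ∅
  x = 5: [0↦3, 1↦4, 2↦3, 3↦0, 4↦2, 5↦2, 6↦0]  zeros at y ∈ {3, 6}
  x = 6: [0↦0, 1↦6, 2↦3, 3↦5, 4↦5, 5↦3, 6↦6]  zeros at y ∈ {0}
Collecting zeros: affine points = {(0, 0), (0, 5), (1, 5), (2, 2), (2, 6), (5, 3), (5, 6), (6, 0)}.
Total count |C(F_7)_aff| = 8.


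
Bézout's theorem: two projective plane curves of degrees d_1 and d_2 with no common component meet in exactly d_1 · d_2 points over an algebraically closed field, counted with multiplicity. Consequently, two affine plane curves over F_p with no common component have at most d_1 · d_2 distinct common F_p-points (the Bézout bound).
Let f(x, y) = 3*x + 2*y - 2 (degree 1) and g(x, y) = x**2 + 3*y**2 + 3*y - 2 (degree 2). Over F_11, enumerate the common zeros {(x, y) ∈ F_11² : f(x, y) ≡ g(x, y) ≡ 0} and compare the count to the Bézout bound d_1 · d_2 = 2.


Common zeros: ∅; count = 0; Bézout bound = 2.

deg(f) = 1, deg(g) = 2, so Bézout bound = 2.
Scan x ∈ F_11. For each x, list the y ∈ F_11 with f(x, y) ≡ 0 and those with g(x, y) ≡ 0 (mod 11); the common zeros in that column are the intersection.
  x = 0: f ≡ 0 at y ∈ {1}; g ≡ 0 at y ∈ {5}; common: ∅.
  x = 1: f ≡ 0 at y ∈ {5}; g ≡ 0 at y ∈ ∅; common: ∅.
  x = 2: f ≡ 0 at y ∈ {9}; g ≡ 0 at y ∈ ∅; common: ∅.
  x = 3: f ≡ 0 at y ∈ {2}; g ≡ 0 at y ∈ ∅; common: ∅.
  x = 4: f ≡ 0 at y ∈ {6}; g ≡ 0 at y ∈ ∅; common: ∅.
  x = 5: f ≡ 0 at y ∈ {10}; g ≡ 0 at y ∈ ∅; common: ∅.
  x = 6: f ≡ 0 at y ∈ {3}; g ≡ 0 at y ∈ ∅; common: ∅.
  x = 7: f ≡ 0 at y ∈ {7}; g ≡ 0 at y ∈ ∅; common: ∅.
  x = 8: f ≡ 0 at y ∈ {0}; g ≡ 0 at y ∈ ∅; common: ∅.
  x = 9: f ≡ 0 at y ∈ {4}; g ≡ 0 at y ∈ ∅; common: ∅.
  x = 10: f ≡ 0 at y ∈ {8}; g ≡ 0 at y ∈ ∅; common: ∅.
Collecting: common zeros = ∅, so the count is 0.
Comparison with the Bézout bound: 0 ≤ 2 = deg(f)·deg(g), as expected for curves with no common component (the affine F_11-count falls short of the bound because intersections may lie at infinity, over extension fields, or carry multiplicity).


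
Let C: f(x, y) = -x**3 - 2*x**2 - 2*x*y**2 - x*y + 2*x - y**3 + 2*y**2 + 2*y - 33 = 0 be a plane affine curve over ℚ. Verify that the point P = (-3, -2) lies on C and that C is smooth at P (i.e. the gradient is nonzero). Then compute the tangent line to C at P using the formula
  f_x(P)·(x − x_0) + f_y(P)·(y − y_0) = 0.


Tangent line at P: -19*x - 39*y - 135 = 0.

Step 1: f(-3, -2) = 0, so P lies on C.
Step 2: partial derivatives
  f_x(x, y) = -3*x**2 - 4*x - 2*y**2 - y + 2, f_y(x, y) = -4*x*y - x - 3*y**2 + 4*y + 2.
  f_x(P) = -19, f_y(P) = -39 (gradient nonzero, so P is smooth).
Step 3: tangent line at P: -19·(x − -3) + -39·(y − -2) = 0.
Expanding: -19*x - 39*y - 135 = 0.


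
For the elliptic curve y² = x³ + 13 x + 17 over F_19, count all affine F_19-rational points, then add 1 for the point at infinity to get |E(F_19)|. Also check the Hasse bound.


Affine points = {(0, 6), (0, 13), (3, 8), (3, 11), (4, 0), (5, 6), (5, 13), (6, 8), (6, 11), (8, 5), (8, 14), (10, 8), (10, 11), (11, 3), (11, 16), (12, 1), (12, 18), (14, 6), (14, 13)}; affine count = 19; |E(F_19)| = 20.

Discriminant check: Δ ∝ 4a³ + 27b² = 4·13³ + 27·17² = 4·2197 + 27·289 ≡ 4 (mod 19). Nonzero ⇒ E is nonsingular.
For each x ∈ F_19, compute rhs = x³ + 13·x + 17 mod 19, then count y ∈ F_19 with y² ≡ rhs.
  x = 0: rhs = 17, matching y values: 6, 13 (2 points).
  x = 1: rhs = 12, matching y values: none (0 points).
  x = 2: rhs = 13, matching y values: none (0 points).
  x = 3: rhs = 7, matching y values: 8, 11 (2 points).
  x = 4: rhs = 0, matching y values: 0 (1 points).
  x = 5: rhs = 17, matching y values: 6, 13 (2 points).
  x = 6: rhs = 7, matching y values: 8, 11 (2 points).
  x = 7: rhs = 14, matching y values: none (0 points).
  x = 8: rhs = 6, matching y values: 5, 14 (2 points).
  x = 9: rhs = 8, matching y values: none (0 points).
  x = 10: rhs = 7, matching y values: 8, 11 (2 points).
  x = 11: rhs = 9, matching y values: 3, 16 (2 points).
  x = 12: rhs = 1, matching y values: 1, 18 (2 points).
  x = 13: rhs = 8, matching y values: none (0 points).
  x = 14: rhs = 17, matching y values: 6, 13 (2 points).
  x = 15: rhs = 15, matching y values: none (0 points).
  x = 16: rhs = 8, matching y values: none (0 points).
  x = 17: rhs = 2, matching y values: none (0 points).
  x = 18: rhs = 3, matching y values: none (0 points).
Total affine count: 19.
Full point count |E(F_19)| = 19 + 1 = 20.
Hasse bound: |20 − (19+1)| = |0| = 0 ≤ 2√19 ≈ 8.7178 ✓.


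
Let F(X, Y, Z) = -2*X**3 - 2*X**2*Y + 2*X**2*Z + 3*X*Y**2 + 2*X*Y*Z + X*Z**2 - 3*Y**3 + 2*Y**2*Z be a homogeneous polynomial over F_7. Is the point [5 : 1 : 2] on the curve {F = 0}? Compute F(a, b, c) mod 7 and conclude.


F(5,1,2) ≡ 3 (mod 7); P is NOT on the curve.

Evaluate F(5, 1, 2) term-by-term (mod 7).
  -2*X**3 ↦ -2·125·1·1 = -250
  -2*X**2*Y ↦ -2·25·1·1 = -50
  2*X**2*Z ↦ 2·25·1·2 = 100
  3*X*Y**2 ↦ 3·5·1·1 = 15
  2*X*Y*Z ↦ 2·5·1·2 = 20
  X*Z**2 ↦ 1·5·1·4 = 20
  -3*Y**3 ↦ -3·1·1·1 = -3
  2*Y**2*Z ↦ 2·1·1·2 = 4
Sum: F(5, 1, 2) = (-250) + (-50) + (100) + (15) + (20) + (20) + (-3) + (4) = -144.
Reducing mod 7: -144 ≡ 3 (mod 7).
Since F(a, b, c) ≡ 3 ≠ 0 (mod 7), P does NOT lie on the curve.


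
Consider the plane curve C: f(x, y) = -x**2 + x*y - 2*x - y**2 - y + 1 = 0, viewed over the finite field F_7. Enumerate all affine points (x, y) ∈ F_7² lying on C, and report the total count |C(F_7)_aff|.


Affine F_7-points: {(2, 0), (2, 1), (3, 0), (3, 2), (4, 1), (4, 2)}; count = 6.

For each of the 49 pairs (x, y) ∈ F_7², evaluate f(x, y) mod 7. Record the zeros.
  x = 0: [0↦1, 1↦6, 2↦2, 3↦3, 4↦2, 5↦6, 6↦1]  zeros at y ∈ ∅
  x = 1: [0↦5, 1↦4, 2↦1, 3↦3, 4↦3, 5↦1, 6↦4]  zeros at y ∈ ∅
  x = 2: [0↦0, 1↦0, 2↦5, 3↦1, 4↦2, 5↦1, 6↦5]  zeros at y ∈ {0, 1}
  x = 3: [0↦0, 1↦1, 2↦0, 3↦4, 4↦6, 5↦6, 6↦4]  zeros at y ∈ {0, 2}
  x = 4: [0↦5, 1↦0, 2↦0, 3↦5, 4↦1, 5↦2, 6↦1]  zeros at y ∈ {1, 2}
  x = 5: [0↦1, 1↦4, 2↦5, 3↦4, 4↦1, 5↦3, 6↦3]  zeros at y ∈ ∅
  x = 6: [0↦2, 1↦6, 2↦1, 3↦1, 4↦6, 5↦2, 6↦3]  zeros at y ∈ ∅
Collecting zeros: affine points = {(2, 0), (2, 1), (3, 0), (3, 2), (4, 1), (4, 2)}.
Total count |C(F_7)_aff| = 6.


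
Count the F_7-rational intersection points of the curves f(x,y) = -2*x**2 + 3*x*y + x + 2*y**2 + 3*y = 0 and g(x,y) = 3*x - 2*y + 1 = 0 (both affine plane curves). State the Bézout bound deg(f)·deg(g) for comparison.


Common zeros: {(4, 3)}; count = 1; Bézout bound = 2.

deg(f) = 2, deg(g) = 1, so Bézout bound = 2.
Scan x ∈ F_7. For each x, list the y ∈ F_7 with f(x, y) ≡ 0 and those with g(x, y) ≡ 0 (mod 7); the common zeros in that column are the intersection.
  x = 0: f ≡ 0 at y ∈ {0, 2}; g ≡ 0 at y ∈ {4}; common: ∅.
  x = 1: f ≡ 0 at y ∈ {1, 3}; g ≡ 0 at y ∈ {2}; common: ∅.
  x = 2: f ≡ 0 at y ∈ ∅; g ≡ 0 at y ∈ {0}; common: ∅.
  x = 3: f ≡ 0 at y ∈ ∅; g ≡ 0 at y ∈ {5}; common: ∅.
  x = 4: f ≡ 0 at y ∈ {0, 3}; g ≡ 0 at y ∈ {3}; common: {3}.
  x = 5: f ≡ 0 at y ∈ ∅; g ≡ 0 at y ∈ {1}; common: ∅.
  x = 6: f ≡ 0 at y ∈ ∅; g ≡ 0 at y ∈ {6}; common: ∅.
Collecting: common zeros = {(4, 3)}, so the count is 1.
Comparison with the Bézout bound: 1 ≤ 2 = deg(f)·deg(g), as expected for curves with no common component (the affine F_7-count falls short of the bound because intersections may lie at infinity, over extension fields, or carry multiplicity).


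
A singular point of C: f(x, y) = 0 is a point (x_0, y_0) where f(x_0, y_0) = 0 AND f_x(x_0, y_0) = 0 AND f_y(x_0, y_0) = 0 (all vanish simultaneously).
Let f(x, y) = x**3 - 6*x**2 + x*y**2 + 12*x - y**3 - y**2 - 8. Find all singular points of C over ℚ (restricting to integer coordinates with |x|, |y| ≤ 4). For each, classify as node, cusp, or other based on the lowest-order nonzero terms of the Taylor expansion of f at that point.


Singular points: {(2, 0)}; classification: cusp.

Compute partial derivatives:
  f_x = 3*x**2 - 12*x + y**2 + 12.
  f_y = 2*x*y - 3*y**2 - 2*y.
Scan x_0 ∈ {−4, ..., 4}. For each x_0, f_y(x_0, y) is a polynomial in y; find its integer roots y ∈ {−4, ..., 4}, then test f_x and f at those candidates.
  x = -4: f_y(-4, y) = -3*y**2 - 10*y; vanishes at y ∈ {0}. (-4, 0): f_x = 108 ≠ 0.
  x = -3: f_y(-3, y) = -3*y**2 - 8*y; vanishes at y ∈ {0}. (-3, 0): f_x = 75 ≠ 0.
  x = -2: f_y(-2, y) = -3*y**2 - 6*y; vanishes at y ∈ {-2, 0}. (-2, -2): f_x = 52 ≠ 0; (-2, 0): f_x = 48 ≠ 0.
  x = -1: f_y(-1, y) = -3*y**2 - 4*y; vanishes at y ∈ {0}. (-1, 0): f_x = 27 ≠ 0.
  x = 0: f_y(0, y) = -3*y**2 - 2*y; vanishes at y ∈ {0}. (0, 0): f_x = 12 ≠ 0.
  x = 1: f_y(1, y) = -3*y**2; vanishes at y ∈ {0}. (1, 0): f_x = 3 ≠ 0.
  x = 2: f_y(2, y) = -3*y**2 + 2*y; vanishes at y ∈ {0}. (2, 0): f_x = 0, f = 0 — SINGULAR.
  x = 3: f_y(3, y) = -3*y**2 + 4*y; vanishes at y ∈ {0}. (3, 0): f_x = 3 ≠ 0.
  x = 4: f_y(4, y) = -3*y**2 + 6*y; vanishes at y ∈ {0, 2}. (4, 0): f_x = 12 ≠ 0; (4, 2): f_x = 16 ≠ 0.
Only singular point on the grid: (2, 0).
Classify: substitute x = 2 + u, y = 0 + v and expand: f = u**3 + u*v**2 - v**3 + v**2.
No constant or linear terms (consistent with a singular point). Quadratic part: v**2. Cubic part: u**3 + u*v**2 - v**3.
The quadratic part v**2 is a perfect square, so there is a single (double) tangent line v = 0, i.e. y = 0. Restricting the cubic part to that line (v = 0) leaves u**3 ≠ 0, so f is not divisible by v and the branch is v² ≈ -u**3 to lowest order — this is a cusp.
Classification: cusp.


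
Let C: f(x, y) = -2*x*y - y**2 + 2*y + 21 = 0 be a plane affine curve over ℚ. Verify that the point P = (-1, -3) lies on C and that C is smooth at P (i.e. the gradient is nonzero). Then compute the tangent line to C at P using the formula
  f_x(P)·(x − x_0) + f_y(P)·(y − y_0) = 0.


Tangent line at P: 6*x + 10*y + 36 = 0.

Step 1: f(-1, -3) = 0, so P lies on C.
Step 2: partial derivatives
  f_x(x, y) = -2*y, f_y(x, y) = -2*x - 2*y + 2.
  f_x(P) = 6, f_y(P) = 10 (gradient nonzero, so P is smooth).
Step 3: tangent line at P: 6·(x − -1) + 10·(y − -3) = 0.
Expanding: 6*x + 10*y + 36 = 0.


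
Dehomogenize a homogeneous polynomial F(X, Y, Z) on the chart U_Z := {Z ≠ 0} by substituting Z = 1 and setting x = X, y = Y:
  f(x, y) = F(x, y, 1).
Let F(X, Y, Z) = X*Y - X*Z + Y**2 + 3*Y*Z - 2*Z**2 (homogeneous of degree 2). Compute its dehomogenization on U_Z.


f(x, y) = x*y - x + y**2 + 3*y - 2

On U_Z we set Z = 1. Each monomial c·X^i·Y^j·Z^k in F becomes c·x^i·y^j·1^k = c·x^i·y^j.
Substituting Z = 1: F(X, Y, 1) = x*y - x + y**2 + 3*y - 2.
Note: deg(f) ≤ deg(F) = 2; strict inequality happens when F is divisible by Z (lost terms).


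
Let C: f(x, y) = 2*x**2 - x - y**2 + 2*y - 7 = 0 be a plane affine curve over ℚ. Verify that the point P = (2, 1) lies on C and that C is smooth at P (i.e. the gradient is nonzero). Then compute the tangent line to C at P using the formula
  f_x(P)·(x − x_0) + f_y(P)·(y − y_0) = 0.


Tangent line at P: 7*x - 14 = 0.

Step 1: f(2, 1) = 0, so P lies on C.
Step 2: partial derivatives
  f_x(x, y) = 4*x - 1, f_y(x, y) = 2 - 2*y.
  f_x(P) = 7, f_y(P) = 0 (gradient nonzero, so P is smooth).
Step 3: tangent line at P: 7·(x − 2) + 0·(y − 1) = 0.
Expanding: 7*x - 14 = 0.


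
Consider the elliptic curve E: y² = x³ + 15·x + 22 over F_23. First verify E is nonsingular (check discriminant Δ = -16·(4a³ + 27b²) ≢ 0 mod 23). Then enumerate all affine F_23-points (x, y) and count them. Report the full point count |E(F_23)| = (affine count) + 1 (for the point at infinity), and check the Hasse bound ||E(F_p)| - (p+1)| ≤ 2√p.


Affine points = {(3, 5), (3, 18), (4, 10), (4, 13), (6, 11), (6, 12), (9, 9), (9, 14), (11, 0), (14, 3), (14, 20), (18, 11), (18, 12), (19, 6), (19, 17), (22, 11), (22, 12)}; affine count = 17; |E(F_23)| = 18.

Discriminant check: Δ ∝ 4a³ + 27b² = 4·15³ + 27·22² = 4·3375 + 27·484 ≡ 3 (mod 23). Nonzero ⇒ E is nonsingular.
For each x ∈ F_23, compute rhs = x³ + 15·x + 22 mod 23, then count y ∈ F_23 with y² ≡ rhs.
  x = 0: rhs = 22, matching y values: none (0 points).
  x = 1: rhs = 15, matching y values: none (0 points).
  x = 2: rhs = 14, matching y values: none (0 points).
  x = 3: rhs = 2, matching y values: 5, 18 (2 points).
  x = 4: rhs = 8, matching y values: 10, 13 (2 points).
  x = 5: rhs = 15, matching y values: none (0 points).
  x = 6: rhs = 6, matching y values: 11, 12 (2 points).
  x = 7: rhs = 10, matching y values: none (0 points).
  x = 8: rhs = 10, matching y values: none (0 points).
  x = 9: rhs = 12, matching y values: 9, 14 (2 points).
  x = 10: rhs = 22, matching y values: none (0 points).
  x = 11: rhs = 0, matching y values: 0 (1 points).
  x = 12: rhs = 21, matching y values: none (0 points).
  x = 13: rhs = 22, matching y values: none (0 points).
  x = 14: rhs = 9, matching y values: 3, 20 (2 points).
  x = 15: rhs = 11, matching y values: none (0 points).
  x = 16: rhs = 11, matching y values: none (0 points).
  x = 17: rhs = 15, matching y values: none (0 points).
  x = 18: rhs = 6, matching y values: 11, 12 (2 points).
  x = 19: rhs = 13, matching y values: 6, 17 (2 points).
  x = 20: rhs = 19, matching y values: none (0 points).
  x = 21: rhs = 7, matching y values: none (0 points).
  x = 22: rhs = 6, matching y values: 11, 12 (2 points).
Total affine count: 17.
Full point count |E(F_23)| = 17 + 1 = 18.
Hasse bound: |18 − (23+1)| = |-6| = 6 ≤ 2√23 ≈ 9.5917 ✓.


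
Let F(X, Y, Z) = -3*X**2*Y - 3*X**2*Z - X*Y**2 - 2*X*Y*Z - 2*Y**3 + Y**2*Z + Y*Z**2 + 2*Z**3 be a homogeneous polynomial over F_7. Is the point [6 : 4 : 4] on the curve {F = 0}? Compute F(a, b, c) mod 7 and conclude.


F(6,4,4) ≡ 5 (mod 7); P is NOT on the curve.

Evaluate F(6, 4, 4) term-by-term (mod 7).
  -3*X**2*Y ↦ -3·36·4·1 = -432
  -3*X**2*Z ↦ -3·36·1·4 = -432
  -X*Y**2 ↦ -1·6·16·1 = -96
  -2*X*Y*Z ↦ -2·6·4·4 = -192
  -2*Y**3 ↦ -2·1·64·1 = -128
  Y**2*Z ↦ 1·1·16·4 = 64
  Y*Z**2 ↦ 1·1·4·16 = 64
  2*Z**3 ↦ 2·1·1·64 = 128
Sum: F(6, 4, 4) = (-432) + (-432) + (-96) + (-192) + (-128) + (64) + (64) + (128) = -1024.
Reducing mod 7: -1024 ≡ 5 (mod 7).
Since F(a, b, c) ≡ 5 ≠ 0 (mod 7), P does NOT lie on the curve.


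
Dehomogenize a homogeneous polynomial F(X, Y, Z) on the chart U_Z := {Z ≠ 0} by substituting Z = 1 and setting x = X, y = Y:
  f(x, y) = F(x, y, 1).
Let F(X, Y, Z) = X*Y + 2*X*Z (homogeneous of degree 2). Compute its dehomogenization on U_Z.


f(x, y) = x*y + 2*x

On U_Z we set Z = 1. Each monomial c·X^i·Y^j·Z^k in F becomes c·x^i·y^j·1^k = c·x^i·y^j.
Substituting Z = 1: F(X, Y, 1) = x*y + 2*x.
Note: deg(f) ≤ deg(F) = 2; strict inequality happens when F is divisible by Z (lost terms).


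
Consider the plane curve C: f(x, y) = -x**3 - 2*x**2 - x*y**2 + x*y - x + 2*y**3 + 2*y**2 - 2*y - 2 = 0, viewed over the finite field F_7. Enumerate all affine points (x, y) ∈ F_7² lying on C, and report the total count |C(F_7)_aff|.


Affine F_7-points: {(0, 1), (0, 6), (5, 0), (6, 1), (6, 3), (6, 5)}; count = 6.

For each of the 49 pairs (x, y) ∈ F_7², evaluate f(x, y) mod 7. Record the zeros.
  x = 0: [0↦5, 1↦0, 2↦4, 3↦1, 4↦3, 5↦1, 6↦0]  zeros at y ∈ {1, 6}
  x = 1: [0↦1, 1↦3, 2↦5, 3↦5, 4↦1, 5↦5, 6↦1]  zeros at y ∈ ∅
  x = 2: [0↦1, 1↦3, 2↦3, 3↦6, 4↦3, 5↦6, 6↦6]  zeros at y ∈ ∅
  x = 3: [0↦6, 1↦1, 2↦6, 3↦5, 4↦3, 5↦5, 6↦2]  zeros at y ∈ ∅
  x = 4: [0↦3, 1↦5, 2↦1, 3↦3, 4↦2, 5↦3, 6↦4]  zeros at y ∈ ∅
  x = 5: [0↦0, 1↦2, 2↦3, 3↦1, 4↦1, 5↦1, 6↦6]  zeros at y ∈ {0}
  x = 6: [0↦5, 1↦0, 2↦6, 3↦0, 4↦1, 5↦0, 6↦2]  zeros at y ∈ {1, 3, 5}
Collecting zeros: affine points = {(0, 1), (0, 6), (5, 0), (6, 1), (6, 3), (6, 5)}.
Total count |C(F_7)_aff| = 6.


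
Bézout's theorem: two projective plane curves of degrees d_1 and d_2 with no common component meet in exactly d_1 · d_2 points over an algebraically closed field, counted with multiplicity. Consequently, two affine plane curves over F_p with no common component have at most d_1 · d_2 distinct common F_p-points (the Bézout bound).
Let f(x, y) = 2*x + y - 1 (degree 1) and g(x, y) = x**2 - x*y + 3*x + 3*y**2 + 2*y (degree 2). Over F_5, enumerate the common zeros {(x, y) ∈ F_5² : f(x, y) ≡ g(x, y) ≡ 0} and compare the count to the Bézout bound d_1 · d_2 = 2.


Common zeros: {(0, 1)}; count = 1; Bézout bound = 2.

deg(f) = 1, deg(g) = 2, so Bézout bound = 2.
Scan x ∈ F_5. For each x, list the y ∈ F_5 with f(x, y) ≡ 0 and those with g(x, y) ≡ 0 (mod 5); the common zeros in that column are the intersection.
  x = 0: f ≡ 0 at y ∈ {1}; g ≡ 0 at y ∈ {0, 1}; common: {1}.
  x = 1: f ≡ 0 at y ∈ {4}; g ≡ 0 at y ∈ ∅; common: ∅.
  x = 2: f ≡ 0 at y ∈ {2}; g ≡ 0 at y ∈ {0}; common: ∅.
  x = 3: f ≡ 0 at y ∈ {0}; g ≡ 0 at y ∈ {1}; common: ∅.
  x = 4: f ≡ 0 at y ∈ {3}; g ≡ 0 at y ∈ ∅; common: ∅.
Collecting: common zeros = {(0, 1)}, so the count is 1.
Comparison with the Bézout bound: 1 ≤ 2 = deg(f)·deg(g), as expected for curves with no common component (the affine F_5-count falls short of the bound because intersections may lie at infinity, over extension fields, or carry multiplicity).


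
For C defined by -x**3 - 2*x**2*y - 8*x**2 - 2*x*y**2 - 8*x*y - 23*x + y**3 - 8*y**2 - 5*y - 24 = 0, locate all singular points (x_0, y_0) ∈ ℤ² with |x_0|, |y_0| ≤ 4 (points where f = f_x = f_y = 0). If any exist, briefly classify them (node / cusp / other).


Singular points: {(-3, 1)}; classification: node.

Compute partial derivatives:
  f_x = -3*x**2 - 4*x*y - 16*x - 2*y**2 - 8*y - 23.
  f_y = -2*x**2 - 4*x*y - 8*x + 3*y**2 - 16*y - 5.
Scan x_0 ∈ {−4, ..., 4}. For each x_0, f_y(x_0, y) is a polynomial in y; find its integer roots y ∈ {−4, ..., 4}, then test f_x and f at those candidates.
  x = -4: f_y(-4, y) = 3*y**2 - 5; no integer root y with |y| ≤ 4.
  x = -3: f_y(-3, y) = 3*y**2 - 4*y + 1; vanishes at y ∈ {1}. (-3, 1): f_x = 0, f = 0 — SINGULAR.
  x = -2: f_y(-2, y) = 3*y**2 - 8*y + 3; no integer root y with |y| ≤ 4.
  x = -1: f_y(-1, y) = 3*y**2 - 12*y + 1; no integer root y with |y| ≤ 4.
  x = 0: f_y(0, y) = 3*y**2 - 16*y - 5; no integer root y with |y| ≤ 4.
  x = 1: f_y(1, y) = 3*y**2 - 20*y - 15; no integer root y with |y| ≤ 4.
  x = 2: f_y(2, y) = 3*y**2 - 24*y - 29; no integer root y with |y| ≤ 4.
  x = 3: f_y(3, y) = 3*y**2 - 28*y - 47; no integer root y with |y| ≤ 4.
  x = 4: f_y(4, y) = 3*y**2 - 32*y - 69; no integer root y with |y| ≤ 4.
Only singular point on the grid: (-3, 1).
Classify: substitute x = -3 + u, y = 1 + v and expand: f = -u**3 - 2*u**2*v - u**2 - 2*u*v**2 + v**3 + v**2.
No constant or linear terms (consistent with a singular point). Quadratic part: -u**2 + v**2. Cubic part: -u**3 - 2*u**2*v - 2*u*v**2 + v**3.
The quadratic part v**2 - u**2 = (v − u)(v + u) splits into two distinct linear factors, so there are two distinct tangent lines y − 1 = ±(x − -3) — this is a node (ordinary double point).
Classification: node.


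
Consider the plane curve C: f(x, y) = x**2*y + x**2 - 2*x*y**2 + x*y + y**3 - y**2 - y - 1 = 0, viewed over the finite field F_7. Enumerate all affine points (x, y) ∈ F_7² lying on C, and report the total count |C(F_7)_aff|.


Affine F_7-points: {(0, 3), (1, 0), (2, 3), (2, 4), (2, 5), (4, 6), (5, 4), (6, 0)}; count = 8.

For each of the 49 pairs (x, y) ∈ F_7², evaluate f(x, y) mod 7. Record the zeros.
  x = 0: [0↦6, 1↦5, 2↦1, 3↦0, 4↦1, 5↦3, 6↦5]  zeros at y ∈ {3}
  x = 1: [0↦0, 1↦6, 2↦5, 3↦3, 4↦6, 5↦6, 6↦2]  zeros at y ∈ {0}
  x = 2: [0↦3, 1↦4, 2↦1, 3↦0, 4↦0, 5↦0, 6↦6]  zeros at y ∈ {3, 4, 5}
  x = 3: [0↦1, 1↦6, 2↦3, 3↦5, 4↦4, 5↦6, 6↦3]  zeros at y ∈ ∅
  x = 4: [0↦1, 1↦5, 2↦4, 3↦4, 4↦4, 5↦3, 6↦0]  zeros at y ∈ {6}
  x = 5: [0↦3, 1↦1, 2↦4, 3↦4, 4↦0, 5↦5, 6↦4]  zeros at y ∈ {4}
  x = 6: [0↦0, 1↦1, 2↦3, 3↦5, 4↦6, 5↦5, 6↦1]  zeros at y ∈ {0}
Collecting zeros: affine points = {(0, 3), (1, 0), (2, 3), (2, 4), (2, 5), (4, 6), (5, 4), (6, 0)}.
Total count |C(F_7)_aff| = 8.


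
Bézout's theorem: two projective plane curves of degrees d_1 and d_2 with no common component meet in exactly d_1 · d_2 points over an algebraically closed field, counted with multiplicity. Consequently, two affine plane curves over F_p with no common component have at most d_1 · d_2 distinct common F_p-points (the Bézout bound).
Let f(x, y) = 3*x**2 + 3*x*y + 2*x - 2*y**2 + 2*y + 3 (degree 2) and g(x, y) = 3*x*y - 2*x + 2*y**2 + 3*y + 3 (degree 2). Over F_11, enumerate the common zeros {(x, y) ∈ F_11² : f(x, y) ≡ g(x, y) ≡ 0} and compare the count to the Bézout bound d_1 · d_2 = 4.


Common zeros: ∅; count = 0; Bézout bound = 4.

deg(f) = 2, deg(g) = 2, so Bézout bound = 4.
Scan x ∈ F_11. For each x, list the y ∈ F_11 with f(x, y) ≡ 0 and those with g(x, y) ≡ 0 (mod 11); the common zeros in that column are the intersection.
  x = 0: f ≡ 0 at y ∈ ∅; g ≡ 0 at y ∈ ∅; common: ∅.
  x = 1: f ≡ 0 at y ∈ {1, 7}; g ≡ 0 at y ∈ ∅; common: ∅.
  x = 2: f ≡ 0 at y ∈ ∅; g ≡ 0 at y ∈ {3, 9}; common: ∅.
  x = 3: f ≡ 0 at y ∈ ∅; g ≡ 0 at y ∈ {1, 4}; common: ∅.
  x = 4: f ≡ 0 at y ∈ ∅; g ≡ 0 at y ∈ {2, 7}; common: ∅.
  x = 5: f ≡ 0 at y ∈ {0, 3}; g ≡ 0 at y ∈ ∅; common: ∅.
  x = 6: f ≡ 0 at y ∈ {3, 7}; g ≡ 0 at y ∈ ∅; common: ∅.
  x = 7: f ≡ 0 at y ∈ {8, 9}; g ≡ 0 at y ∈ {0, 10}; common: ∅.
  x = 8: f ≡ 0 at y ∈ ∅; g ≡ 0 at y ∈ ∅; common: ∅.
  x = 9: f ≡ 0 at y ∈ {0, 9}; g ≡ 0 at y ∈ ∅; common: ∅.
  x = 10: f ≡ 0 at y ∈ {8}; g ≡ 0 at y ∈ {5, 6}; common: ∅.
Collecting: common zeros = ∅, so the count is 0.
Comparison with the Bézout bound: 0 ≤ 4 = deg(f)·deg(g), as expected for curves with no common component (the affine F_11-count falls short of the bound because intersections may lie at infinity, over extension fields, or carry multiplicity).


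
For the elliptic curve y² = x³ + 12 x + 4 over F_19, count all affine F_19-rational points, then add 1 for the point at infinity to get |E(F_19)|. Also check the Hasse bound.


Affine points = {(0, 2), (0, 17), (1, 6), (1, 13), (2, 6), (2, 13), (6, 8), (6, 11), (8, 2), (8, 17), (9, 9), (9, 10), (11, 2), (11, 17), (13, 1), (13, 18), (14, 3), (14, 16), (15, 5), (15, 14), (16, 6), (16, 13)}; affine count = 22; |E(F_19)| = 23.

Discriminant check: Δ ∝ 4a³ + 27b² = 4·12³ + 27·4² = 4·1728 + 27·16 ≡ 10 (mod 19). Nonzero ⇒ E is nonsingular.
For each x ∈ F_19, compute rhs = x³ + 12·x + 4 mod 19, then count y ∈ F_19 with y² ≡ rhs.
  x = 0: rhs = 4, matching y values: 2, 17 (2 points).
  x = 1: rhs = 17, matching y values: 6, 13 (2 points).
  x = 2: rhs = 17, matching y values: 6, 13 (2 points).
  x = 3: rhs = 10, matching y values: none (0 points).
  x = 4: rhs = 2, matching y values: none (0 points).
  x = 5: rhs = 18, matching y values: none (0 points).
  x = 6: rhs = 7, matching y values: 8, 11 (2 points).
  x = 7: rhs = 13, matching y values: none (0 points).
  x = 8: rhs = 4, matching y values: 2, 17 (2 points).
  x = 9: rhs = 5, matching y values: 9, 10 (2 points).
  x = 10: rhs = 3, matching y values: none (0 points).
  x = 11: rhs = 4, matching y values: 2, 17 (2 points).
  x = 12: rhs = 14, matching y values: none (0 points).
  x = 13: rhs = 1, matching y values: 1, 18 (2 points).
  x = 14: rhs = 9, matching y values: 3, 16 (2 points).
  x = 15: rhs = 6, matching y values: 5, 14 (2 points).
  x = 16: rhs = 17, matching y values: 6, 13 (2 points).
  x = 17: rhs = 10, matching y values: none (0 points).
  x = 18: rhs = 10, matching y values: none (0 points).
Total affine count: 22.
Full point count |E(F_19)| = 22 + 1 = 23.
Hasse bound: |23 − (19+1)| = |3| = 3 ≤ 2√19 ≈ 8.7178 ✓.


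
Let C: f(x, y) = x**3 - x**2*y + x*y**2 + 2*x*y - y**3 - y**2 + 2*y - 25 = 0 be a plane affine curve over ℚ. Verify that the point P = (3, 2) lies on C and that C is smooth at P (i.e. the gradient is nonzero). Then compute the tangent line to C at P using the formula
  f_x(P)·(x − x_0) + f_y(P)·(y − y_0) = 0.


Tangent line at P: 23*x - 5*y - 59 = 0.

Step 1: f(3, 2) = 0, so P lies on C.
Step 2: partial derivatives
  f_x(x, y) = 3*x**2 - 2*x*y + y**2 + 2*y, f_y(x, y) = -x**2 + 2*x*y + 2*x - 3*y**2 - 2*y + 2.
  f_x(P) = 23, f_y(P) = -5 (gradient nonzero, so P is smooth).
Step 3: tangent line at P: 23·(x − 3) + -5·(y − 2) = 0.
Expanding: 23*x - 5*y - 59 = 0.


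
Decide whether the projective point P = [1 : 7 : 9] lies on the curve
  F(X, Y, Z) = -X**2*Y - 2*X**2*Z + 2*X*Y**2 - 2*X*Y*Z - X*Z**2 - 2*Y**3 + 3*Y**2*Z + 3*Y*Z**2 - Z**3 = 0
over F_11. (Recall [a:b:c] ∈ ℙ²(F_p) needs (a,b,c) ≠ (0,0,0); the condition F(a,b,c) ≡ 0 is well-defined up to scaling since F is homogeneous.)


F(1,7,9) ≡ 1 (mod 11); P is NOT on the curve.

Evaluate F(1, 7, 9) term-by-term (mod 11).
  -X**2*Y ↦ -1·1·7·1 = -7
  -2*X**2*Z ↦ -2·1·1·9 = -18
  2*X*Y**2 ↦ 2·1·49·1 = 98
  -2*X*Y*Z ↦ -2·1·7·9 = -126
  -X*Z**2 ↦ -1·1·1·81 = -81
  -2*Y**3 ↦ -2·1·343·1 = -686
  3*Y**2*Z ↦ 3·1·49·9 = 1323
  3*Y*Z**2 ↦ 3·1·7·81 = 1701
  -Z**3 ↦ -1·1·1·729 = -729
Sum: F(1, 7, 9) = (-7) + (-18) + (98) + (-126) + (-81) + (-686) + (1323) + (1701) + (-729) = 1475.
Reducing mod 11: 1475 ≡ 1 (mod 11).
Since F(a, b, c) ≡ 1 ≠ 0 (mod 11), P does NOT lie on the curve.


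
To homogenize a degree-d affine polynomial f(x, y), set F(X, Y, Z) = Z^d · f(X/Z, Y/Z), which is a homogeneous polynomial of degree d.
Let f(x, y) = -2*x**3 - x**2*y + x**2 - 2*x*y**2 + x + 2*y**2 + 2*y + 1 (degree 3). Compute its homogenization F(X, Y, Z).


F(X, Y, Z) = -2*X**3 - X**2*Y + X**2*Z - 2*X*Y**2 + X*Z**2 + 2*Y**2*Z + 2*Y*Z**2 + Z**3

deg(f) = 3.
Substitute x = X/Z, y = Y/Z into f, then multiply by Z^3.
  monomial -2·x^3·y^0 ↦ -2·X^3·Y^0·Z^0.
  monomial -1·x^2·y^1 ↦ -1·X^2·Y^1·Z^0.
  monomial 1·x^2·y^0 ↦ 1·X^2·Y^0·Z^1.
  monomial -2·x^1·y^2 ↦ -2·X^1·Y^2·Z^0.
  monomial 1·x^1·y^0 ↦ 1·X^1·Y^0·Z^2.
  monomial 2·x^0·y^2 ↦ 2·X^0·Y^2·Z^1.
  monomial 2·x^0·y^1 ↦ 2·X^0·Y^1·Z^2.
  monomial 1·x^0·y^0 ↦ 1·X^0·Y^0·Z^3.
Collecting: F(X, Y, Z) = -2*X**3 - X**2*Y + X**2*Z - 2*X*Y**2 + X*Z**2 + 2*Y**2*Z + 2*Y*Z**2 + Z**3.


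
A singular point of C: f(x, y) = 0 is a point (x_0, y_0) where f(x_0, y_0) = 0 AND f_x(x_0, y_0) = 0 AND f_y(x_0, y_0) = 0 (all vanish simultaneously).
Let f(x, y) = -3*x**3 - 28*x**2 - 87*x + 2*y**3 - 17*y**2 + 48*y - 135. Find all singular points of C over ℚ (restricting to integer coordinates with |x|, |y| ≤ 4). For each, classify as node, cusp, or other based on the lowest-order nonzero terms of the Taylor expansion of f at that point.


Singular points: {(-3, 3)}; classification: node.

Compute partial derivatives:
  f_x = -9*x**2 - 56*x - 87.
  f_y = 6*y**2 - 34*y + 48.
Scan x_0 ∈ {−4, ..., 4}. For each x_0, f_y(x_0, y) is a polynomial in y; find its integer roots y ∈ {−4, ..., 4}, then test f_x and f at those candidates.
  x = -4: f_y(-4, y) = 6*y**2 - 34*y + 48; vanishes at y ∈ {3}. (-4, 3): f_x = -7 ≠ 0.
  x = -3: f_y(-3, y) = 6*y**2 - 34*y + 48; vanishes at y ∈ {3}. (-3, 3): f_x = 0, f = 0 — SINGULAR.
  x = -2: f_y(-2, y) = 6*y**2 - 34*y + 48; vanishes at y ∈ {3}. (-2, 3): f_x = -11 ≠ 0.
  x = -1: f_y(-1, y) = 6*y**2 - 34*y + 48; vanishes at y ∈ {3}. (-1, 3): f_x = -40 ≠ 0.
  x = 0: f_y(0, y) = 6*y**2 - 34*y + 48; vanishes at y ∈ {3}. (0, 3): f_x = -87 ≠ 0.
  x = 1: f_y(1, y) = 6*y**2 - 34*y + 48; vanishes at y ∈ {3}. (1, 3): f_x = -152 ≠ 0.
  x = 2: f_y(2, y) = 6*y**2 - 34*y + 48; vanishes at y ∈ {3}. (2, 3): f_x = -235 ≠ 0.
  x = 3: f_y(3, y) = 6*y**2 - 34*y + 48; vanishes at y ∈ {3}. (3, 3): f_x = -336 ≠ 0.
  x = 4: f_y(4, y) = 6*y**2 - 34*y + 48; vanishes at y ∈ {3}. (4, 3): f_x = -455 ≠ 0.
Only singular point on the grid: (-3, 3).
Classify: substitute x = -3 + u, y = 3 + v and expand: f = -3*u**3 - u**2 + 2*v**3 + v**2.
No constant or linear terms (consistent with a singular point). Quadratic part: -u**2 + v**2. Cubic part: -3*u**3 + 2*v**3.
The quadratic part v**2 - u**2 = (v − u)(v + u) splits into two distinct linear factors, so there are two distinct tangent lines y − 3 = ±(x − -3) — this is a node (ordinary double point).
Classification: node.


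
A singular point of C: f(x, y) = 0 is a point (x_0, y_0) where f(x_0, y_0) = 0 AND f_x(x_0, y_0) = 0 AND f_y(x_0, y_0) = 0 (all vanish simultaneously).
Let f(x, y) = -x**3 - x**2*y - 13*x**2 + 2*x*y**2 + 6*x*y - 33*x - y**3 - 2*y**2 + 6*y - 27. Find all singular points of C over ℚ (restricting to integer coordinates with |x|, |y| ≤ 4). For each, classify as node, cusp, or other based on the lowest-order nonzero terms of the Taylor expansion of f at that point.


Singular points: {(-3, -3)}; classification: node.

Compute partial derivatives:
  f_x = -3*x**2 - 2*x*y - 26*x + 2*y**2 + 6*y - 33.
  f_y = -x**2 + 4*x*y + 6*x - 3*y**2 - 4*y + 6.
Scan x_0 ∈ {−4, ..., 4}. For each x_0, f_y(x_0, y) is a polynomial in y; find its integer roots y ∈ {−4, ..., 4}, then test f_x and f at those candidates.
  x = -4: f_y(-4, y) = -3*y**2 - 20*y - 34; no integer root y with |y| ≤ 4.
  x = -3: f_y(-3, y) = -3*y**2 - 16*y - 21; vanishes at y ∈ {-3}. (-3, -3): f_x = 0, f = 0 — SINGULAR.
  x = -2: f_y(-2, y) = -3*y**2 - 12*y - 10; no integer root y with |y| ≤ 4.
  x = -1: f_y(-1, y) = -3*y**2 - 8*y - 1; no integer root y with |y| ≤ 4.
  x = 0: f_y(0, y) = -3*y**2 - 4*y + 6; no integer root y with |y| ≤ 4.
  x = 1: f_y(1, y) = 11 - 3*y**2; no integer root y with |y| ≤ 4.
  x = 2: f_y(2, y) = -3*y**2 + 4*y + 14; no integer root y with |y| ≤ 4.
  x = 3: f_y(3, y) = -3*y**2 + 8*y + 15; no integer root y with |y| ≤ 4.
  x = 4: f_y(4, y) = -3*y**2 + 12*y + 14; no integer root y with |y| ≤ 4.
Only singular point on the grid: (-3, -3).
Classify: substitute x = -3 + u, y = -3 + v and expand: f = -u**3 - u**2*v - u**2 + 2*u*v**2 - v**3 + v**2.
No constant or linear terms (consistent with a singular point). Quadratic part: -u**2 + v**2. Cubic part: -u**3 - u**2*v + 2*u*v**2 - v**3.
The quadratic part v**2 - u**2 = (v − u)(v + u) splits into two distinct linear factors, so there are two distinct tangent lines y − -3 = ±(x − -3) — this is a node (ordinary double point).
Classification: node.
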